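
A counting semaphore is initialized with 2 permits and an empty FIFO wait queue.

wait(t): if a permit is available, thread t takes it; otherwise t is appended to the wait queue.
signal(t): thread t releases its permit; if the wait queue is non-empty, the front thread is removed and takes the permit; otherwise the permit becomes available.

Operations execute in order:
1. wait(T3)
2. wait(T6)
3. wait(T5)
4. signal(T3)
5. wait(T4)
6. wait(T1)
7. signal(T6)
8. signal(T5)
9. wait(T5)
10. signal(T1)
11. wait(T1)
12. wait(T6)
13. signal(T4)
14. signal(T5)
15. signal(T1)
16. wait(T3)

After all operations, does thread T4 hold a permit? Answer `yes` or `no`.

Answer: no

Derivation:
Step 1: wait(T3) -> count=1 queue=[] holders={T3}
Step 2: wait(T6) -> count=0 queue=[] holders={T3,T6}
Step 3: wait(T5) -> count=0 queue=[T5] holders={T3,T6}
Step 4: signal(T3) -> count=0 queue=[] holders={T5,T6}
Step 5: wait(T4) -> count=0 queue=[T4] holders={T5,T6}
Step 6: wait(T1) -> count=0 queue=[T4,T1] holders={T5,T6}
Step 7: signal(T6) -> count=0 queue=[T1] holders={T4,T5}
Step 8: signal(T5) -> count=0 queue=[] holders={T1,T4}
Step 9: wait(T5) -> count=0 queue=[T5] holders={T1,T4}
Step 10: signal(T1) -> count=0 queue=[] holders={T4,T5}
Step 11: wait(T1) -> count=0 queue=[T1] holders={T4,T5}
Step 12: wait(T6) -> count=0 queue=[T1,T6] holders={T4,T5}
Step 13: signal(T4) -> count=0 queue=[T6] holders={T1,T5}
Step 14: signal(T5) -> count=0 queue=[] holders={T1,T6}
Step 15: signal(T1) -> count=1 queue=[] holders={T6}
Step 16: wait(T3) -> count=0 queue=[] holders={T3,T6}
Final holders: {T3,T6} -> T4 not in holders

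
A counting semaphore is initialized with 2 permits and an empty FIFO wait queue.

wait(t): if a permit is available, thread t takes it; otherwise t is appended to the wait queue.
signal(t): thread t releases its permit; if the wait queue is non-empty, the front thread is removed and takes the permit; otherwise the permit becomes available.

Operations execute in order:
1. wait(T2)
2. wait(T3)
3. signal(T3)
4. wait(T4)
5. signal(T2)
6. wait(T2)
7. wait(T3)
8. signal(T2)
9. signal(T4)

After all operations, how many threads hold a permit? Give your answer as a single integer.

Step 1: wait(T2) -> count=1 queue=[] holders={T2}
Step 2: wait(T3) -> count=0 queue=[] holders={T2,T3}
Step 3: signal(T3) -> count=1 queue=[] holders={T2}
Step 4: wait(T4) -> count=0 queue=[] holders={T2,T4}
Step 5: signal(T2) -> count=1 queue=[] holders={T4}
Step 6: wait(T2) -> count=0 queue=[] holders={T2,T4}
Step 7: wait(T3) -> count=0 queue=[T3] holders={T2,T4}
Step 8: signal(T2) -> count=0 queue=[] holders={T3,T4}
Step 9: signal(T4) -> count=1 queue=[] holders={T3}
Final holders: {T3} -> 1 thread(s)

Answer: 1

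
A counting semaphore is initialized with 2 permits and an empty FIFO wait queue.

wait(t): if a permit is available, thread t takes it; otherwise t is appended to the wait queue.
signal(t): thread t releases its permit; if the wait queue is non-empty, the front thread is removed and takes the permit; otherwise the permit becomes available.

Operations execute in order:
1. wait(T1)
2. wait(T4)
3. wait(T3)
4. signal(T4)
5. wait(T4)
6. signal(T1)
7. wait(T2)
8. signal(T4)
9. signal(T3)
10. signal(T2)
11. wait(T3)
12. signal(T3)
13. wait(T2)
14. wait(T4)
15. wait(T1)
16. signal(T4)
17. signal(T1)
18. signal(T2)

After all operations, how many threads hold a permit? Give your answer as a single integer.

Answer: 0

Derivation:
Step 1: wait(T1) -> count=1 queue=[] holders={T1}
Step 2: wait(T4) -> count=0 queue=[] holders={T1,T4}
Step 3: wait(T3) -> count=0 queue=[T3] holders={T1,T4}
Step 4: signal(T4) -> count=0 queue=[] holders={T1,T3}
Step 5: wait(T4) -> count=0 queue=[T4] holders={T1,T3}
Step 6: signal(T1) -> count=0 queue=[] holders={T3,T4}
Step 7: wait(T2) -> count=0 queue=[T2] holders={T3,T4}
Step 8: signal(T4) -> count=0 queue=[] holders={T2,T3}
Step 9: signal(T3) -> count=1 queue=[] holders={T2}
Step 10: signal(T2) -> count=2 queue=[] holders={none}
Step 11: wait(T3) -> count=1 queue=[] holders={T3}
Step 12: signal(T3) -> count=2 queue=[] holders={none}
Step 13: wait(T2) -> count=1 queue=[] holders={T2}
Step 14: wait(T4) -> count=0 queue=[] holders={T2,T4}
Step 15: wait(T1) -> count=0 queue=[T1] holders={T2,T4}
Step 16: signal(T4) -> count=0 queue=[] holders={T1,T2}
Step 17: signal(T1) -> count=1 queue=[] holders={T2}
Step 18: signal(T2) -> count=2 queue=[] holders={none}
Final holders: {none} -> 0 thread(s)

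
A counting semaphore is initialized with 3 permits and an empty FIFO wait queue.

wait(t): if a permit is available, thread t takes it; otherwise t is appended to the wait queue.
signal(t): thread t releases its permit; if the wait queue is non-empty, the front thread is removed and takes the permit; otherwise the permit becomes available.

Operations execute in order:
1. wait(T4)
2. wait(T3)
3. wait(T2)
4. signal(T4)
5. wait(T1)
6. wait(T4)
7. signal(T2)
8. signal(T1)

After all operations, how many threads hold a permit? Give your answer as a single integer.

Step 1: wait(T4) -> count=2 queue=[] holders={T4}
Step 2: wait(T3) -> count=1 queue=[] holders={T3,T4}
Step 3: wait(T2) -> count=0 queue=[] holders={T2,T3,T4}
Step 4: signal(T4) -> count=1 queue=[] holders={T2,T3}
Step 5: wait(T1) -> count=0 queue=[] holders={T1,T2,T3}
Step 6: wait(T4) -> count=0 queue=[T4] holders={T1,T2,T3}
Step 7: signal(T2) -> count=0 queue=[] holders={T1,T3,T4}
Step 8: signal(T1) -> count=1 queue=[] holders={T3,T4}
Final holders: {T3,T4} -> 2 thread(s)

Answer: 2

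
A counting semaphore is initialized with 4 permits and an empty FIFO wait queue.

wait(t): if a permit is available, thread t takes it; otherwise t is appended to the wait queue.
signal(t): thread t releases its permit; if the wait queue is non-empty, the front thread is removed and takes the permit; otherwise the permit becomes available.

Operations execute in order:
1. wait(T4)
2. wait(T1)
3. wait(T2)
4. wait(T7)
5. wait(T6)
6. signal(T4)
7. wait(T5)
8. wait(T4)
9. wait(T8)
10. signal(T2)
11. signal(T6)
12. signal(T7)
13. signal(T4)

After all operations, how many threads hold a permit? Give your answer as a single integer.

Step 1: wait(T4) -> count=3 queue=[] holders={T4}
Step 2: wait(T1) -> count=2 queue=[] holders={T1,T4}
Step 3: wait(T2) -> count=1 queue=[] holders={T1,T2,T4}
Step 4: wait(T7) -> count=0 queue=[] holders={T1,T2,T4,T7}
Step 5: wait(T6) -> count=0 queue=[T6] holders={T1,T2,T4,T7}
Step 6: signal(T4) -> count=0 queue=[] holders={T1,T2,T6,T7}
Step 7: wait(T5) -> count=0 queue=[T5] holders={T1,T2,T6,T7}
Step 8: wait(T4) -> count=0 queue=[T5,T4] holders={T1,T2,T6,T7}
Step 9: wait(T8) -> count=0 queue=[T5,T4,T8] holders={T1,T2,T6,T7}
Step 10: signal(T2) -> count=0 queue=[T4,T8] holders={T1,T5,T6,T7}
Step 11: signal(T6) -> count=0 queue=[T8] holders={T1,T4,T5,T7}
Step 12: signal(T7) -> count=0 queue=[] holders={T1,T4,T5,T8}
Step 13: signal(T4) -> count=1 queue=[] holders={T1,T5,T8}
Final holders: {T1,T5,T8} -> 3 thread(s)

Answer: 3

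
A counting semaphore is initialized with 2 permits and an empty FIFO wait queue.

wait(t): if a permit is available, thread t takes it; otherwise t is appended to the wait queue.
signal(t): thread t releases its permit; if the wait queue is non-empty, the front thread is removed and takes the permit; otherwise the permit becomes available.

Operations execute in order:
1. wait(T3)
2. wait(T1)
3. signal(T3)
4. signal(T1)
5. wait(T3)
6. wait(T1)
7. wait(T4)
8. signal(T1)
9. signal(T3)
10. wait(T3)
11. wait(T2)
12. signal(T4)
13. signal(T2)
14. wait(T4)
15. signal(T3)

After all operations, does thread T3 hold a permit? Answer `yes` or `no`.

Answer: no

Derivation:
Step 1: wait(T3) -> count=1 queue=[] holders={T3}
Step 2: wait(T1) -> count=0 queue=[] holders={T1,T3}
Step 3: signal(T3) -> count=1 queue=[] holders={T1}
Step 4: signal(T1) -> count=2 queue=[] holders={none}
Step 5: wait(T3) -> count=1 queue=[] holders={T3}
Step 6: wait(T1) -> count=0 queue=[] holders={T1,T3}
Step 7: wait(T4) -> count=0 queue=[T4] holders={T1,T3}
Step 8: signal(T1) -> count=0 queue=[] holders={T3,T4}
Step 9: signal(T3) -> count=1 queue=[] holders={T4}
Step 10: wait(T3) -> count=0 queue=[] holders={T3,T4}
Step 11: wait(T2) -> count=0 queue=[T2] holders={T3,T4}
Step 12: signal(T4) -> count=0 queue=[] holders={T2,T3}
Step 13: signal(T2) -> count=1 queue=[] holders={T3}
Step 14: wait(T4) -> count=0 queue=[] holders={T3,T4}
Step 15: signal(T3) -> count=1 queue=[] holders={T4}
Final holders: {T4} -> T3 not in holders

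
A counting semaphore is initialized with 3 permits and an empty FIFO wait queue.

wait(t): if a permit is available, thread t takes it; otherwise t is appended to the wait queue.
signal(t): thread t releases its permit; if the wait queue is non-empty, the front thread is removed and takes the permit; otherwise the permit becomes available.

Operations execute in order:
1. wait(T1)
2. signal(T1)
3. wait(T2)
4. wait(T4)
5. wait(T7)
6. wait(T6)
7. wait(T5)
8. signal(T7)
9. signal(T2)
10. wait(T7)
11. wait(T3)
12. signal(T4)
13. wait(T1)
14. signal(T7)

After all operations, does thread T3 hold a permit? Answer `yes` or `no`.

Answer: yes

Derivation:
Step 1: wait(T1) -> count=2 queue=[] holders={T1}
Step 2: signal(T1) -> count=3 queue=[] holders={none}
Step 3: wait(T2) -> count=2 queue=[] holders={T2}
Step 4: wait(T4) -> count=1 queue=[] holders={T2,T4}
Step 5: wait(T7) -> count=0 queue=[] holders={T2,T4,T7}
Step 6: wait(T6) -> count=0 queue=[T6] holders={T2,T4,T7}
Step 7: wait(T5) -> count=0 queue=[T6,T5] holders={T2,T4,T7}
Step 8: signal(T7) -> count=0 queue=[T5] holders={T2,T4,T6}
Step 9: signal(T2) -> count=0 queue=[] holders={T4,T5,T6}
Step 10: wait(T7) -> count=0 queue=[T7] holders={T4,T5,T6}
Step 11: wait(T3) -> count=0 queue=[T7,T3] holders={T4,T5,T6}
Step 12: signal(T4) -> count=0 queue=[T3] holders={T5,T6,T7}
Step 13: wait(T1) -> count=0 queue=[T3,T1] holders={T5,T6,T7}
Step 14: signal(T7) -> count=0 queue=[T1] holders={T3,T5,T6}
Final holders: {T3,T5,T6} -> T3 in holders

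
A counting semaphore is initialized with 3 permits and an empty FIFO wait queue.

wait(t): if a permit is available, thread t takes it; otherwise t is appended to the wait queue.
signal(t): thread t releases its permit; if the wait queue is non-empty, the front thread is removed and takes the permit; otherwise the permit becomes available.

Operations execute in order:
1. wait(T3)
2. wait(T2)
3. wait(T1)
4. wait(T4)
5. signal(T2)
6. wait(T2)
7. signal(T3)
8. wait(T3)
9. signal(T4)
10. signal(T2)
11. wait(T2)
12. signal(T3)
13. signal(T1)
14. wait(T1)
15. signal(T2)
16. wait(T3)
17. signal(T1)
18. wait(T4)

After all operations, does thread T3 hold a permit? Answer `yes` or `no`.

Step 1: wait(T3) -> count=2 queue=[] holders={T3}
Step 2: wait(T2) -> count=1 queue=[] holders={T2,T3}
Step 3: wait(T1) -> count=0 queue=[] holders={T1,T2,T3}
Step 4: wait(T4) -> count=0 queue=[T4] holders={T1,T2,T3}
Step 5: signal(T2) -> count=0 queue=[] holders={T1,T3,T4}
Step 6: wait(T2) -> count=0 queue=[T2] holders={T1,T3,T4}
Step 7: signal(T3) -> count=0 queue=[] holders={T1,T2,T4}
Step 8: wait(T3) -> count=0 queue=[T3] holders={T1,T2,T4}
Step 9: signal(T4) -> count=0 queue=[] holders={T1,T2,T3}
Step 10: signal(T2) -> count=1 queue=[] holders={T1,T3}
Step 11: wait(T2) -> count=0 queue=[] holders={T1,T2,T3}
Step 12: signal(T3) -> count=1 queue=[] holders={T1,T2}
Step 13: signal(T1) -> count=2 queue=[] holders={T2}
Step 14: wait(T1) -> count=1 queue=[] holders={T1,T2}
Step 15: signal(T2) -> count=2 queue=[] holders={T1}
Step 16: wait(T3) -> count=1 queue=[] holders={T1,T3}
Step 17: signal(T1) -> count=2 queue=[] holders={T3}
Step 18: wait(T4) -> count=1 queue=[] holders={T3,T4}
Final holders: {T3,T4} -> T3 in holders

Answer: yes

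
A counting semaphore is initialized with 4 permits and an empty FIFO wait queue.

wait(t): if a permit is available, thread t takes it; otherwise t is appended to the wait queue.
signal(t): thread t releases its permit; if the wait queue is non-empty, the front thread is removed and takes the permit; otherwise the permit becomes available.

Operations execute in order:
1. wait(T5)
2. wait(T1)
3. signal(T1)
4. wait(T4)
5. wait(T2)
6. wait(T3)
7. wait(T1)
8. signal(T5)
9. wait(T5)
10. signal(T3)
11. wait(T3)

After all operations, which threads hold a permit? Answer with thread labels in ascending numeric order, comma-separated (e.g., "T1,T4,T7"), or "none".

Answer: T1,T2,T4,T5

Derivation:
Step 1: wait(T5) -> count=3 queue=[] holders={T5}
Step 2: wait(T1) -> count=2 queue=[] holders={T1,T5}
Step 3: signal(T1) -> count=3 queue=[] holders={T5}
Step 4: wait(T4) -> count=2 queue=[] holders={T4,T5}
Step 5: wait(T2) -> count=1 queue=[] holders={T2,T4,T5}
Step 6: wait(T3) -> count=0 queue=[] holders={T2,T3,T4,T5}
Step 7: wait(T1) -> count=0 queue=[T1] holders={T2,T3,T4,T5}
Step 8: signal(T5) -> count=0 queue=[] holders={T1,T2,T3,T4}
Step 9: wait(T5) -> count=0 queue=[T5] holders={T1,T2,T3,T4}
Step 10: signal(T3) -> count=0 queue=[] holders={T1,T2,T4,T5}
Step 11: wait(T3) -> count=0 queue=[T3] holders={T1,T2,T4,T5}
Final holders: T1,T2,T4,T5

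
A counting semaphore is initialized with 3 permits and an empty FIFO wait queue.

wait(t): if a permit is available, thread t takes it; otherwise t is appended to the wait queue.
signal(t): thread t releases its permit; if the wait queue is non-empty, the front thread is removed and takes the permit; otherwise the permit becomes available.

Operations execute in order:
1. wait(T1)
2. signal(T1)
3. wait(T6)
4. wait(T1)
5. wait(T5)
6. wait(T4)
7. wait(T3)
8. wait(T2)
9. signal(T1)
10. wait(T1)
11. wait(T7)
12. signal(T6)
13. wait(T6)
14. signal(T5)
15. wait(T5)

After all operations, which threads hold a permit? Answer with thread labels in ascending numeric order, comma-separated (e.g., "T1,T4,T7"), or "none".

Step 1: wait(T1) -> count=2 queue=[] holders={T1}
Step 2: signal(T1) -> count=3 queue=[] holders={none}
Step 3: wait(T6) -> count=2 queue=[] holders={T6}
Step 4: wait(T1) -> count=1 queue=[] holders={T1,T6}
Step 5: wait(T5) -> count=0 queue=[] holders={T1,T5,T6}
Step 6: wait(T4) -> count=0 queue=[T4] holders={T1,T5,T6}
Step 7: wait(T3) -> count=0 queue=[T4,T3] holders={T1,T5,T6}
Step 8: wait(T2) -> count=0 queue=[T4,T3,T2] holders={T1,T5,T6}
Step 9: signal(T1) -> count=0 queue=[T3,T2] holders={T4,T5,T6}
Step 10: wait(T1) -> count=0 queue=[T3,T2,T1] holders={T4,T5,T6}
Step 11: wait(T7) -> count=0 queue=[T3,T2,T1,T7] holders={T4,T5,T6}
Step 12: signal(T6) -> count=0 queue=[T2,T1,T7] holders={T3,T4,T5}
Step 13: wait(T6) -> count=0 queue=[T2,T1,T7,T6] holders={T3,T4,T5}
Step 14: signal(T5) -> count=0 queue=[T1,T7,T6] holders={T2,T3,T4}
Step 15: wait(T5) -> count=0 queue=[T1,T7,T6,T5] holders={T2,T3,T4}
Final holders: T2,T3,T4

Answer: T2,T3,T4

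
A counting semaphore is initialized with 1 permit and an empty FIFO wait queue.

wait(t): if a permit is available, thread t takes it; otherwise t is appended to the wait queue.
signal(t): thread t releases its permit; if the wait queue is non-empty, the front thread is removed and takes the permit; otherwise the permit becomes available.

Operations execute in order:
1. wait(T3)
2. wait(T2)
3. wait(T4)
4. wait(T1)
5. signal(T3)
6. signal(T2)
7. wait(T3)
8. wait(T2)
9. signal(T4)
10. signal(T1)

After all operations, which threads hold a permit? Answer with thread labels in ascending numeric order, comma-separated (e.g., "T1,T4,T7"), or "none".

Step 1: wait(T3) -> count=0 queue=[] holders={T3}
Step 2: wait(T2) -> count=0 queue=[T2] holders={T3}
Step 3: wait(T4) -> count=0 queue=[T2,T4] holders={T3}
Step 4: wait(T1) -> count=0 queue=[T2,T4,T1] holders={T3}
Step 5: signal(T3) -> count=0 queue=[T4,T1] holders={T2}
Step 6: signal(T2) -> count=0 queue=[T1] holders={T4}
Step 7: wait(T3) -> count=0 queue=[T1,T3] holders={T4}
Step 8: wait(T2) -> count=0 queue=[T1,T3,T2] holders={T4}
Step 9: signal(T4) -> count=0 queue=[T3,T2] holders={T1}
Step 10: signal(T1) -> count=0 queue=[T2] holders={T3}
Final holders: T3

Answer: T3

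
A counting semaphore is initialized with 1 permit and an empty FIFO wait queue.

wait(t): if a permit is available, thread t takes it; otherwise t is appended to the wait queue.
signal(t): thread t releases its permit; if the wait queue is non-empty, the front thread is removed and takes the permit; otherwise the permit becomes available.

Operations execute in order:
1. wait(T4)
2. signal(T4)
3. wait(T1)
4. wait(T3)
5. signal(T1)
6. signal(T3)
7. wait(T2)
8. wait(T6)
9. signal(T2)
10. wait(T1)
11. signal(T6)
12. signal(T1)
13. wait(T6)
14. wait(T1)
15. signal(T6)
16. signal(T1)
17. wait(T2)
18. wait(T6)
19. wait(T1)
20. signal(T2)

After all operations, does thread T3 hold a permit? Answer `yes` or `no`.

Step 1: wait(T4) -> count=0 queue=[] holders={T4}
Step 2: signal(T4) -> count=1 queue=[] holders={none}
Step 3: wait(T1) -> count=0 queue=[] holders={T1}
Step 4: wait(T3) -> count=0 queue=[T3] holders={T1}
Step 5: signal(T1) -> count=0 queue=[] holders={T3}
Step 6: signal(T3) -> count=1 queue=[] holders={none}
Step 7: wait(T2) -> count=0 queue=[] holders={T2}
Step 8: wait(T6) -> count=0 queue=[T6] holders={T2}
Step 9: signal(T2) -> count=0 queue=[] holders={T6}
Step 10: wait(T1) -> count=0 queue=[T1] holders={T6}
Step 11: signal(T6) -> count=0 queue=[] holders={T1}
Step 12: signal(T1) -> count=1 queue=[] holders={none}
Step 13: wait(T6) -> count=0 queue=[] holders={T6}
Step 14: wait(T1) -> count=0 queue=[T1] holders={T6}
Step 15: signal(T6) -> count=0 queue=[] holders={T1}
Step 16: signal(T1) -> count=1 queue=[] holders={none}
Step 17: wait(T2) -> count=0 queue=[] holders={T2}
Step 18: wait(T6) -> count=0 queue=[T6] holders={T2}
Step 19: wait(T1) -> count=0 queue=[T6,T1] holders={T2}
Step 20: signal(T2) -> count=0 queue=[T1] holders={T6}
Final holders: {T6} -> T3 not in holders

Answer: no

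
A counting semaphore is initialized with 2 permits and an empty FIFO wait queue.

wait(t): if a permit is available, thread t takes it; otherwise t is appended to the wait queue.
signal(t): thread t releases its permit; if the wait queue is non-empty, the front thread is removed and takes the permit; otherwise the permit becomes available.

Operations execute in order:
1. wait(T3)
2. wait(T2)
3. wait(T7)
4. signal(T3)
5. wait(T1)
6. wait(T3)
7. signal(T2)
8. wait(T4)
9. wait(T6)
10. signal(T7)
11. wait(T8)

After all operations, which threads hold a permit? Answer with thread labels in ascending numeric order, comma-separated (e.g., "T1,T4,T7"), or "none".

Answer: T1,T3

Derivation:
Step 1: wait(T3) -> count=1 queue=[] holders={T3}
Step 2: wait(T2) -> count=0 queue=[] holders={T2,T3}
Step 3: wait(T7) -> count=0 queue=[T7] holders={T2,T3}
Step 4: signal(T3) -> count=0 queue=[] holders={T2,T7}
Step 5: wait(T1) -> count=0 queue=[T1] holders={T2,T7}
Step 6: wait(T3) -> count=0 queue=[T1,T3] holders={T2,T7}
Step 7: signal(T2) -> count=0 queue=[T3] holders={T1,T7}
Step 8: wait(T4) -> count=0 queue=[T3,T4] holders={T1,T7}
Step 9: wait(T6) -> count=0 queue=[T3,T4,T6] holders={T1,T7}
Step 10: signal(T7) -> count=0 queue=[T4,T6] holders={T1,T3}
Step 11: wait(T8) -> count=0 queue=[T4,T6,T8] holders={T1,T3}
Final holders: T1,T3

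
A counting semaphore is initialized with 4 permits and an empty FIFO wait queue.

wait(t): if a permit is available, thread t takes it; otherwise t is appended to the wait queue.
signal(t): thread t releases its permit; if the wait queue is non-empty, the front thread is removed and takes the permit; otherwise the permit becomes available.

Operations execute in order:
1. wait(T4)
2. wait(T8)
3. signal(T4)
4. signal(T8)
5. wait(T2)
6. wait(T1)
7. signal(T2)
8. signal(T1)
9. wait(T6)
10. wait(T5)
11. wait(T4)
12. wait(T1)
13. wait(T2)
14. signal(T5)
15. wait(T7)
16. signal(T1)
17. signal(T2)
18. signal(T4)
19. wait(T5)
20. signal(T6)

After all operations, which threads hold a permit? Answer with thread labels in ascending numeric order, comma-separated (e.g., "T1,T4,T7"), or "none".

Answer: T5,T7

Derivation:
Step 1: wait(T4) -> count=3 queue=[] holders={T4}
Step 2: wait(T8) -> count=2 queue=[] holders={T4,T8}
Step 3: signal(T4) -> count=3 queue=[] holders={T8}
Step 4: signal(T8) -> count=4 queue=[] holders={none}
Step 5: wait(T2) -> count=3 queue=[] holders={T2}
Step 6: wait(T1) -> count=2 queue=[] holders={T1,T2}
Step 7: signal(T2) -> count=3 queue=[] holders={T1}
Step 8: signal(T1) -> count=4 queue=[] holders={none}
Step 9: wait(T6) -> count=3 queue=[] holders={T6}
Step 10: wait(T5) -> count=2 queue=[] holders={T5,T6}
Step 11: wait(T4) -> count=1 queue=[] holders={T4,T5,T6}
Step 12: wait(T1) -> count=0 queue=[] holders={T1,T4,T5,T6}
Step 13: wait(T2) -> count=0 queue=[T2] holders={T1,T4,T5,T6}
Step 14: signal(T5) -> count=0 queue=[] holders={T1,T2,T4,T6}
Step 15: wait(T7) -> count=0 queue=[T7] holders={T1,T2,T4,T6}
Step 16: signal(T1) -> count=0 queue=[] holders={T2,T4,T6,T7}
Step 17: signal(T2) -> count=1 queue=[] holders={T4,T6,T7}
Step 18: signal(T4) -> count=2 queue=[] holders={T6,T7}
Step 19: wait(T5) -> count=1 queue=[] holders={T5,T6,T7}
Step 20: signal(T6) -> count=2 queue=[] holders={T5,T7}
Final holders: T5,T7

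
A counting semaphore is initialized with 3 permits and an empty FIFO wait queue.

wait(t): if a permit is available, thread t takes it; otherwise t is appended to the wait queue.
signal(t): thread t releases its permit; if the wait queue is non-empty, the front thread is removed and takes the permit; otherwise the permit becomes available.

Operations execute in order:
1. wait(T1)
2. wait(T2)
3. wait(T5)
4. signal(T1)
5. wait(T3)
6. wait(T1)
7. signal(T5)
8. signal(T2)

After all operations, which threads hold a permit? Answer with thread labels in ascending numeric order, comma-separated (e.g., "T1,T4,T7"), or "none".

Answer: T1,T3

Derivation:
Step 1: wait(T1) -> count=2 queue=[] holders={T1}
Step 2: wait(T2) -> count=1 queue=[] holders={T1,T2}
Step 3: wait(T5) -> count=0 queue=[] holders={T1,T2,T5}
Step 4: signal(T1) -> count=1 queue=[] holders={T2,T5}
Step 5: wait(T3) -> count=0 queue=[] holders={T2,T3,T5}
Step 6: wait(T1) -> count=0 queue=[T1] holders={T2,T3,T5}
Step 7: signal(T5) -> count=0 queue=[] holders={T1,T2,T3}
Step 8: signal(T2) -> count=1 queue=[] holders={T1,T3}
Final holders: T1,T3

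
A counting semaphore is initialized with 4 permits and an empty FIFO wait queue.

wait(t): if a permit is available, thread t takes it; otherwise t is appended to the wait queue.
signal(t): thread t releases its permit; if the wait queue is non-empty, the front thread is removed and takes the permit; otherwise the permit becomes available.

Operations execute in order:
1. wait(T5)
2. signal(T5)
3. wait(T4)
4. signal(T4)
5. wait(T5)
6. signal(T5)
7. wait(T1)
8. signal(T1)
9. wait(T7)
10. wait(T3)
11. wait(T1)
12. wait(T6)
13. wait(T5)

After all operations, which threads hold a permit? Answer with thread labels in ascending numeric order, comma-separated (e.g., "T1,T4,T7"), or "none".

Answer: T1,T3,T6,T7

Derivation:
Step 1: wait(T5) -> count=3 queue=[] holders={T5}
Step 2: signal(T5) -> count=4 queue=[] holders={none}
Step 3: wait(T4) -> count=3 queue=[] holders={T4}
Step 4: signal(T4) -> count=4 queue=[] holders={none}
Step 5: wait(T5) -> count=3 queue=[] holders={T5}
Step 6: signal(T5) -> count=4 queue=[] holders={none}
Step 7: wait(T1) -> count=3 queue=[] holders={T1}
Step 8: signal(T1) -> count=4 queue=[] holders={none}
Step 9: wait(T7) -> count=3 queue=[] holders={T7}
Step 10: wait(T3) -> count=2 queue=[] holders={T3,T7}
Step 11: wait(T1) -> count=1 queue=[] holders={T1,T3,T7}
Step 12: wait(T6) -> count=0 queue=[] holders={T1,T3,T6,T7}
Step 13: wait(T5) -> count=0 queue=[T5] holders={T1,T3,T6,T7}
Final holders: T1,T3,T6,T7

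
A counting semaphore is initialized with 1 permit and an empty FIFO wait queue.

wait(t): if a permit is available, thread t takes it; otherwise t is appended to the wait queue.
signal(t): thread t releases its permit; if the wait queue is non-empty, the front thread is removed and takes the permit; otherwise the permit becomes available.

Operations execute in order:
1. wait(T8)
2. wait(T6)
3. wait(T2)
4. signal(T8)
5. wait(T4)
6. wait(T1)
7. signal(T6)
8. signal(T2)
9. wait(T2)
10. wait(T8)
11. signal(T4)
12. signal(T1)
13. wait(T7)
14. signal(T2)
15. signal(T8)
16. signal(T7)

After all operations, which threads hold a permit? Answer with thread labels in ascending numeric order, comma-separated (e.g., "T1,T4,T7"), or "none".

Step 1: wait(T8) -> count=0 queue=[] holders={T8}
Step 2: wait(T6) -> count=0 queue=[T6] holders={T8}
Step 3: wait(T2) -> count=0 queue=[T6,T2] holders={T8}
Step 4: signal(T8) -> count=0 queue=[T2] holders={T6}
Step 5: wait(T4) -> count=0 queue=[T2,T4] holders={T6}
Step 6: wait(T1) -> count=0 queue=[T2,T4,T1] holders={T6}
Step 7: signal(T6) -> count=0 queue=[T4,T1] holders={T2}
Step 8: signal(T2) -> count=0 queue=[T1] holders={T4}
Step 9: wait(T2) -> count=0 queue=[T1,T2] holders={T4}
Step 10: wait(T8) -> count=0 queue=[T1,T2,T8] holders={T4}
Step 11: signal(T4) -> count=0 queue=[T2,T8] holders={T1}
Step 12: signal(T1) -> count=0 queue=[T8] holders={T2}
Step 13: wait(T7) -> count=0 queue=[T8,T7] holders={T2}
Step 14: signal(T2) -> count=0 queue=[T7] holders={T8}
Step 15: signal(T8) -> count=0 queue=[] holders={T7}
Step 16: signal(T7) -> count=1 queue=[] holders={none}
Final holders: none

Answer: none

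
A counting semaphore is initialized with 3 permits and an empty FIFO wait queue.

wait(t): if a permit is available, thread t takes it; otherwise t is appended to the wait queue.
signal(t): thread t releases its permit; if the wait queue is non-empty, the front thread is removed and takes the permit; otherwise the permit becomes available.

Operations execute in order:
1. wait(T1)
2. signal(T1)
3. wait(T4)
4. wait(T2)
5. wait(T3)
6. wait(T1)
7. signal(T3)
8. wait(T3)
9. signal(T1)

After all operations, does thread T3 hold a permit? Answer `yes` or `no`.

Step 1: wait(T1) -> count=2 queue=[] holders={T1}
Step 2: signal(T1) -> count=3 queue=[] holders={none}
Step 3: wait(T4) -> count=2 queue=[] holders={T4}
Step 4: wait(T2) -> count=1 queue=[] holders={T2,T4}
Step 5: wait(T3) -> count=0 queue=[] holders={T2,T3,T4}
Step 6: wait(T1) -> count=0 queue=[T1] holders={T2,T3,T4}
Step 7: signal(T3) -> count=0 queue=[] holders={T1,T2,T4}
Step 8: wait(T3) -> count=0 queue=[T3] holders={T1,T2,T4}
Step 9: signal(T1) -> count=0 queue=[] holders={T2,T3,T4}
Final holders: {T2,T3,T4} -> T3 in holders

Answer: yes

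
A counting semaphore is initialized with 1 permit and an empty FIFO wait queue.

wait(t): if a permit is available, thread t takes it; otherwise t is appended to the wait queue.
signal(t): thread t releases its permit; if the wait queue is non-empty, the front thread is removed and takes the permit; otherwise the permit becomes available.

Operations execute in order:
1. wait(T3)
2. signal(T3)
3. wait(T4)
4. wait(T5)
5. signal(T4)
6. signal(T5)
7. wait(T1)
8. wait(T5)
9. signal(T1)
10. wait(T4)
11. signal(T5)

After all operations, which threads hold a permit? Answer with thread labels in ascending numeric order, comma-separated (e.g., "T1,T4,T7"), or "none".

Step 1: wait(T3) -> count=0 queue=[] holders={T3}
Step 2: signal(T3) -> count=1 queue=[] holders={none}
Step 3: wait(T4) -> count=0 queue=[] holders={T4}
Step 4: wait(T5) -> count=0 queue=[T5] holders={T4}
Step 5: signal(T4) -> count=0 queue=[] holders={T5}
Step 6: signal(T5) -> count=1 queue=[] holders={none}
Step 7: wait(T1) -> count=0 queue=[] holders={T1}
Step 8: wait(T5) -> count=0 queue=[T5] holders={T1}
Step 9: signal(T1) -> count=0 queue=[] holders={T5}
Step 10: wait(T4) -> count=0 queue=[T4] holders={T5}
Step 11: signal(T5) -> count=0 queue=[] holders={T4}
Final holders: T4

Answer: T4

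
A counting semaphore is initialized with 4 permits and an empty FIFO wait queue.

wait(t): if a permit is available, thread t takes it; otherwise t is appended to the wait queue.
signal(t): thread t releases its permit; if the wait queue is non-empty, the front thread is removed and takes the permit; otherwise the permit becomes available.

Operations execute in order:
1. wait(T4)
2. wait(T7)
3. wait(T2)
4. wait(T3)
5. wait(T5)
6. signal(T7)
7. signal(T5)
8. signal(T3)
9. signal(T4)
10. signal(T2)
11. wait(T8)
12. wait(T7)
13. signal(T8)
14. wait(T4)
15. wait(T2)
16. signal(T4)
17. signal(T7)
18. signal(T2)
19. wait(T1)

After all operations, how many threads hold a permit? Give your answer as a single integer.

Answer: 1

Derivation:
Step 1: wait(T4) -> count=3 queue=[] holders={T4}
Step 2: wait(T7) -> count=2 queue=[] holders={T4,T7}
Step 3: wait(T2) -> count=1 queue=[] holders={T2,T4,T7}
Step 4: wait(T3) -> count=0 queue=[] holders={T2,T3,T4,T7}
Step 5: wait(T5) -> count=0 queue=[T5] holders={T2,T3,T4,T7}
Step 6: signal(T7) -> count=0 queue=[] holders={T2,T3,T4,T5}
Step 7: signal(T5) -> count=1 queue=[] holders={T2,T3,T4}
Step 8: signal(T3) -> count=2 queue=[] holders={T2,T4}
Step 9: signal(T4) -> count=3 queue=[] holders={T2}
Step 10: signal(T2) -> count=4 queue=[] holders={none}
Step 11: wait(T8) -> count=3 queue=[] holders={T8}
Step 12: wait(T7) -> count=2 queue=[] holders={T7,T8}
Step 13: signal(T8) -> count=3 queue=[] holders={T7}
Step 14: wait(T4) -> count=2 queue=[] holders={T4,T7}
Step 15: wait(T2) -> count=1 queue=[] holders={T2,T4,T7}
Step 16: signal(T4) -> count=2 queue=[] holders={T2,T7}
Step 17: signal(T7) -> count=3 queue=[] holders={T2}
Step 18: signal(T2) -> count=4 queue=[] holders={none}
Step 19: wait(T1) -> count=3 queue=[] holders={T1}
Final holders: {T1} -> 1 thread(s)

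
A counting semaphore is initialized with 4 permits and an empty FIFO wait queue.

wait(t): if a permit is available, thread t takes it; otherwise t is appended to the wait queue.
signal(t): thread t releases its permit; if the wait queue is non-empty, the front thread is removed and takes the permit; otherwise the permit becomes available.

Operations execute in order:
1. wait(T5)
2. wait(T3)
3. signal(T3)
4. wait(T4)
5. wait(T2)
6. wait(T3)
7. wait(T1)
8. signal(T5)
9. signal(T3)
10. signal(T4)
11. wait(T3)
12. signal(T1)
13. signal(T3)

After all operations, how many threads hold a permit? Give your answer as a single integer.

Step 1: wait(T5) -> count=3 queue=[] holders={T5}
Step 2: wait(T3) -> count=2 queue=[] holders={T3,T5}
Step 3: signal(T3) -> count=3 queue=[] holders={T5}
Step 4: wait(T4) -> count=2 queue=[] holders={T4,T5}
Step 5: wait(T2) -> count=1 queue=[] holders={T2,T4,T5}
Step 6: wait(T3) -> count=0 queue=[] holders={T2,T3,T4,T5}
Step 7: wait(T1) -> count=0 queue=[T1] holders={T2,T3,T4,T5}
Step 8: signal(T5) -> count=0 queue=[] holders={T1,T2,T3,T4}
Step 9: signal(T3) -> count=1 queue=[] holders={T1,T2,T4}
Step 10: signal(T4) -> count=2 queue=[] holders={T1,T2}
Step 11: wait(T3) -> count=1 queue=[] holders={T1,T2,T3}
Step 12: signal(T1) -> count=2 queue=[] holders={T2,T3}
Step 13: signal(T3) -> count=3 queue=[] holders={T2}
Final holders: {T2} -> 1 thread(s)

Answer: 1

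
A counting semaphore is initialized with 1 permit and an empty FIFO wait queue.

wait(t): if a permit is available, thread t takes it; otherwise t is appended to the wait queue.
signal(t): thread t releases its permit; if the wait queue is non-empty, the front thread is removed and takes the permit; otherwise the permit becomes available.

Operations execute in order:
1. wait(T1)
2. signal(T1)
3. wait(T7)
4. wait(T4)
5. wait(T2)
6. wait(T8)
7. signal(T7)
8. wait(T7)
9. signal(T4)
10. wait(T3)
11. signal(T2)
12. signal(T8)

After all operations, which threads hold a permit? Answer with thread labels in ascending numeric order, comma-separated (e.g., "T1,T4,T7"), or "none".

Step 1: wait(T1) -> count=0 queue=[] holders={T1}
Step 2: signal(T1) -> count=1 queue=[] holders={none}
Step 3: wait(T7) -> count=0 queue=[] holders={T7}
Step 4: wait(T4) -> count=0 queue=[T4] holders={T7}
Step 5: wait(T2) -> count=0 queue=[T4,T2] holders={T7}
Step 6: wait(T8) -> count=0 queue=[T4,T2,T8] holders={T7}
Step 7: signal(T7) -> count=0 queue=[T2,T8] holders={T4}
Step 8: wait(T7) -> count=0 queue=[T2,T8,T7] holders={T4}
Step 9: signal(T4) -> count=0 queue=[T8,T7] holders={T2}
Step 10: wait(T3) -> count=0 queue=[T8,T7,T3] holders={T2}
Step 11: signal(T2) -> count=0 queue=[T7,T3] holders={T8}
Step 12: signal(T8) -> count=0 queue=[T3] holders={T7}
Final holders: T7

Answer: T7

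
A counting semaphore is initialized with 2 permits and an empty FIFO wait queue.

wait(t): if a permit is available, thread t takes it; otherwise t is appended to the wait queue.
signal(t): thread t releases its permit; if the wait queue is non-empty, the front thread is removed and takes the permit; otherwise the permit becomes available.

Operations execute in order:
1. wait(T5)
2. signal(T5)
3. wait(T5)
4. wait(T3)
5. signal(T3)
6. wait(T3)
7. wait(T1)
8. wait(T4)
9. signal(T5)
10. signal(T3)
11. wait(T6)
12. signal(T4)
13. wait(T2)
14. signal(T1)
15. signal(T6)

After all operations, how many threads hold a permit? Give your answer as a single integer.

Answer: 1

Derivation:
Step 1: wait(T5) -> count=1 queue=[] holders={T5}
Step 2: signal(T5) -> count=2 queue=[] holders={none}
Step 3: wait(T5) -> count=1 queue=[] holders={T5}
Step 4: wait(T3) -> count=0 queue=[] holders={T3,T5}
Step 5: signal(T3) -> count=1 queue=[] holders={T5}
Step 6: wait(T3) -> count=0 queue=[] holders={T3,T5}
Step 7: wait(T1) -> count=0 queue=[T1] holders={T3,T5}
Step 8: wait(T4) -> count=0 queue=[T1,T4] holders={T3,T5}
Step 9: signal(T5) -> count=0 queue=[T4] holders={T1,T3}
Step 10: signal(T3) -> count=0 queue=[] holders={T1,T4}
Step 11: wait(T6) -> count=0 queue=[T6] holders={T1,T4}
Step 12: signal(T4) -> count=0 queue=[] holders={T1,T6}
Step 13: wait(T2) -> count=0 queue=[T2] holders={T1,T6}
Step 14: signal(T1) -> count=0 queue=[] holders={T2,T6}
Step 15: signal(T6) -> count=1 queue=[] holders={T2}
Final holders: {T2} -> 1 thread(s)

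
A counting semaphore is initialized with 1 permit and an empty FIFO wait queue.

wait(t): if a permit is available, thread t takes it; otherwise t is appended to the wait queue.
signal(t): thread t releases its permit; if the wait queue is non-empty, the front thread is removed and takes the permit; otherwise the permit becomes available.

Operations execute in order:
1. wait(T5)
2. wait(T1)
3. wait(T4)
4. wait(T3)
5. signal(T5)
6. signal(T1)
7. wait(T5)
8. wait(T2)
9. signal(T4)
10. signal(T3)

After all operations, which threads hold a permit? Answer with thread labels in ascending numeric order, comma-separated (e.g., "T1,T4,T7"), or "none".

Answer: T5

Derivation:
Step 1: wait(T5) -> count=0 queue=[] holders={T5}
Step 2: wait(T1) -> count=0 queue=[T1] holders={T5}
Step 3: wait(T4) -> count=0 queue=[T1,T4] holders={T5}
Step 4: wait(T3) -> count=0 queue=[T1,T4,T3] holders={T5}
Step 5: signal(T5) -> count=0 queue=[T4,T3] holders={T1}
Step 6: signal(T1) -> count=0 queue=[T3] holders={T4}
Step 7: wait(T5) -> count=0 queue=[T3,T5] holders={T4}
Step 8: wait(T2) -> count=0 queue=[T3,T5,T2] holders={T4}
Step 9: signal(T4) -> count=0 queue=[T5,T2] holders={T3}
Step 10: signal(T3) -> count=0 queue=[T2] holders={T5}
Final holders: T5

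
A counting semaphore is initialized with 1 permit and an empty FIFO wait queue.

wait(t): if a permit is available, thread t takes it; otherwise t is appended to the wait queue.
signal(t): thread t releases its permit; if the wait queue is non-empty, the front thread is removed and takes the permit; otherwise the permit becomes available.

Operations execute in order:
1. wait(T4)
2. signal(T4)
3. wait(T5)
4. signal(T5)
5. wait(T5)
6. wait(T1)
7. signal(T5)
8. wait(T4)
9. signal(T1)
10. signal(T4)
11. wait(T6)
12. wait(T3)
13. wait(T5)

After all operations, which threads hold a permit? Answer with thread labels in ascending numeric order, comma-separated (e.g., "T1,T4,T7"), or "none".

Answer: T6

Derivation:
Step 1: wait(T4) -> count=0 queue=[] holders={T4}
Step 2: signal(T4) -> count=1 queue=[] holders={none}
Step 3: wait(T5) -> count=0 queue=[] holders={T5}
Step 4: signal(T5) -> count=1 queue=[] holders={none}
Step 5: wait(T5) -> count=0 queue=[] holders={T5}
Step 6: wait(T1) -> count=0 queue=[T1] holders={T5}
Step 7: signal(T5) -> count=0 queue=[] holders={T1}
Step 8: wait(T4) -> count=0 queue=[T4] holders={T1}
Step 9: signal(T1) -> count=0 queue=[] holders={T4}
Step 10: signal(T4) -> count=1 queue=[] holders={none}
Step 11: wait(T6) -> count=0 queue=[] holders={T6}
Step 12: wait(T3) -> count=0 queue=[T3] holders={T6}
Step 13: wait(T5) -> count=0 queue=[T3,T5] holders={T6}
Final holders: T6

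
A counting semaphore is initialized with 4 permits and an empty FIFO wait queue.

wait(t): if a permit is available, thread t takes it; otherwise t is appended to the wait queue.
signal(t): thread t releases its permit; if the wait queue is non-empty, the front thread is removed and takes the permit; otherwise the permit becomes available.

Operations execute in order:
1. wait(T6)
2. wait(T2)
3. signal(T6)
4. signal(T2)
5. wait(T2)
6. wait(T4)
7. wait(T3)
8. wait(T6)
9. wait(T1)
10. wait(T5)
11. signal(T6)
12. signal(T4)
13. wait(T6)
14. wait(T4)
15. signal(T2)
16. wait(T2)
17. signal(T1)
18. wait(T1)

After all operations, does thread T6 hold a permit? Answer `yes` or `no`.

Answer: yes

Derivation:
Step 1: wait(T6) -> count=3 queue=[] holders={T6}
Step 2: wait(T2) -> count=2 queue=[] holders={T2,T6}
Step 3: signal(T6) -> count=3 queue=[] holders={T2}
Step 4: signal(T2) -> count=4 queue=[] holders={none}
Step 5: wait(T2) -> count=3 queue=[] holders={T2}
Step 6: wait(T4) -> count=2 queue=[] holders={T2,T4}
Step 7: wait(T3) -> count=1 queue=[] holders={T2,T3,T4}
Step 8: wait(T6) -> count=0 queue=[] holders={T2,T3,T4,T6}
Step 9: wait(T1) -> count=0 queue=[T1] holders={T2,T3,T4,T6}
Step 10: wait(T5) -> count=0 queue=[T1,T5] holders={T2,T3,T4,T6}
Step 11: signal(T6) -> count=0 queue=[T5] holders={T1,T2,T3,T4}
Step 12: signal(T4) -> count=0 queue=[] holders={T1,T2,T3,T5}
Step 13: wait(T6) -> count=0 queue=[T6] holders={T1,T2,T3,T5}
Step 14: wait(T4) -> count=0 queue=[T6,T4] holders={T1,T2,T3,T5}
Step 15: signal(T2) -> count=0 queue=[T4] holders={T1,T3,T5,T6}
Step 16: wait(T2) -> count=0 queue=[T4,T2] holders={T1,T3,T5,T6}
Step 17: signal(T1) -> count=0 queue=[T2] holders={T3,T4,T5,T6}
Step 18: wait(T1) -> count=0 queue=[T2,T1] holders={T3,T4,T5,T6}
Final holders: {T3,T4,T5,T6} -> T6 in holders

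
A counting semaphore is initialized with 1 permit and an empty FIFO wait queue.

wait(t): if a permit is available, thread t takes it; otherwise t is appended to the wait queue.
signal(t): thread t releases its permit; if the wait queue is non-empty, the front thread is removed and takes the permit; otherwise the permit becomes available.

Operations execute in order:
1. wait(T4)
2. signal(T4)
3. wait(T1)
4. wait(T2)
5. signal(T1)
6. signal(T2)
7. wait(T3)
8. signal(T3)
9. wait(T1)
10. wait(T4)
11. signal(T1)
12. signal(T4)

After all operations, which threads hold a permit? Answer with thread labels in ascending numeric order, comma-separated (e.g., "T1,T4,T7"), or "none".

Step 1: wait(T4) -> count=0 queue=[] holders={T4}
Step 2: signal(T4) -> count=1 queue=[] holders={none}
Step 3: wait(T1) -> count=0 queue=[] holders={T1}
Step 4: wait(T2) -> count=0 queue=[T2] holders={T1}
Step 5: signal(T1) -> count=0 queue=[] holders={T2}
Step 6: signal(T2) -> count=1 queue=[] holders={none}
Step 7: wait(T3) -> count=0 queue=[] holders={T3}
Step 8: signal(T3) -> count=1 queue=[] holders={none}
Step 9: wait(T1) -> count=0 queue=[] holders={T1}
Step 10: wait(T4) -> count=0 queue=[T4] holders={T1}
Step 11: signal(T1) -> count=0 queue=[] holders={T4}
Step 12: signal(T4) -> count=1 queue=[] holders={none}
Final holders: none

Answer: none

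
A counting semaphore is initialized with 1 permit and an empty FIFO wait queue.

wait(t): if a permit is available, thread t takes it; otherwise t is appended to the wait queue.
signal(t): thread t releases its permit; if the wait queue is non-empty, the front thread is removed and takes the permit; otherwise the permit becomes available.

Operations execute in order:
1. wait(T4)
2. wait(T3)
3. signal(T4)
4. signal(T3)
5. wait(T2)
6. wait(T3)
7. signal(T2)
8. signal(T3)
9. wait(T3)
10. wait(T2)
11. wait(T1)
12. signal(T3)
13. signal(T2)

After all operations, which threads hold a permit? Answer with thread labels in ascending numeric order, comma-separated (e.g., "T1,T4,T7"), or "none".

Step 1: wait(T4) -> count=0 queue=[] holders={T4}
Step 2: wait(T3) -> count=0 queue=[T3] holders={T4}
Step 3: signal(T4) -> count=0 queue=[] holders={T3}
Step 4: signal(T3) -> count=1 queue=[] holders={none}
Step 5: wait(T2) -> count=0 queue=[] holders={T2}
Step 6: wait(T3) -> count=0 queue=[T3] holders={T2}
Step 7: signal(T2) -> count=0 queue=[] holders={T3}
Step 8: signal(T3) -> count=1 queue=[] holders={none}
Step 9: wait(T3) -> count=0 queue=[] holders={T3}
Step 10: wait(T2) -> count=0 queue=[T2] holders={T3}
Step 11: wait(T1) -> count=0 queue=[T2,T1] holders={T3}
Step 12: signal(T3) -> count=0 queue=[T1] holders={T2}
Step 13: signal(T2) -> count=0 queue=[] holders={T1}
Final holders: T1

Answer: T1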